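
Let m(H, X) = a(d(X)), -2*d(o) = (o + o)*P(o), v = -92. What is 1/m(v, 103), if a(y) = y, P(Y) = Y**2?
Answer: -1/1092727 ≈ -9.1514e-7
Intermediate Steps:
d(o) = -o**3 (d(o) = -(o + o)*o**2/2 = -2*o*o**2/2 = -o**3)
m(H, X) = -X**3
1/m(v, 103) = 1/(-1*103**3) = 1/(-1*1092727) = 1/(-1092727) = -1/1092727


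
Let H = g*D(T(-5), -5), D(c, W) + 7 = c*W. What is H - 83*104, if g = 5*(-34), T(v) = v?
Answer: -11692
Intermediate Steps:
D(c, W) = -7 + W*c (D(c, W) = -7 + c*W = -7 + W*c)
g = -170
H = -3060 (H = -170*(-7 - 5*(-5)) = -170*(-7 + 25) = -170*18 = -3060)
H - 83*104 = -3060 - 83*104 = -3060 - 8632 = -11692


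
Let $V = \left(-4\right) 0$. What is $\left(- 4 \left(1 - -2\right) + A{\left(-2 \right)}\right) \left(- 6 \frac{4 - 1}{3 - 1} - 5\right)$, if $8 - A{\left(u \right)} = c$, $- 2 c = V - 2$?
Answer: $70$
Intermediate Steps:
$V = 0$
$c = 1$ ($c = - \frac{0 - 2}{2} = \left(- \frac{1}{2}\right) \left(-2\right) = 1$)
$A{\left(u \right)} = 7$ ($A{\left(u \right)} = 8 - 1 = 7$)
$\left(- 4 \left(1 - -2\right) + A{\left(-2 \right)}\right) \left(- 6 \frac{4 - 1}{3 - 1} - 5\right) = \left(- 4 \left(1 - -2\right) + 7\right) \left(- 6 \frac{4 - 1}{3 - 1} - 5\right) = \left(- 4 \left(1 + 2\right) + 7\right) \left(- 6 \cdot \frac{3}{2} - 5\right) = \left(\left(-4\right) 3 + 7\right) \left(- 6 \cdot 3 \cdot \frac{1}{2} - 5\right) = \left(-12 + 7\right) \left(\left(-6\right) \frac{3}{2} - 5\right) = - 5 \left(-9 - 5\right) = \left(-5\right) \left(-14\right) = 70$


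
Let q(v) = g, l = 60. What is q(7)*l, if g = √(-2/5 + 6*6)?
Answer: 12*√890 ≈ 357.99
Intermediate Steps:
g = √890/5 (g = √(-2*⅕ + 36) = √(-⅖ + 36) = √(178/5) = √890/5 ≈ 5.9666)
q(v) = √890/5
q(7)*l = (√890/5)*60 = 12*√890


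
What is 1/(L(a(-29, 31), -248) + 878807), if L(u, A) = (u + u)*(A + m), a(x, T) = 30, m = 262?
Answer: 1/879647 ≈ 1.1368e-6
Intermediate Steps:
L(u, A) = 2*u*(262 + A) (L(u, A) = (u + u)*(A + 262) = (2*u)*(262 + A) = 2*u*(262 + A))
1/(L(a(-29, 31), -248) + 878807) = 1/(2*30*(262 - 248) + 878807) = 1/(2*30*14 + 878807) = 1/(840 + 878807) = 1/879647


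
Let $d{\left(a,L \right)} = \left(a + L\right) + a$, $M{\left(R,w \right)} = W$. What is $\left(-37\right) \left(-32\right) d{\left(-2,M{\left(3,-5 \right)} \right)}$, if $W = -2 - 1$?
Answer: $-8288$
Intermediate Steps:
$W = -3$ ($W = -2 - 1 = -3$)
$M{\left(R,w \right)} = -3$
$d{\left(a,L \right)} = L + 2 a$ ($d{\left(a,L \right)} = \left(L + a\right) + a = L + 2 a$)
$\left(-37\right) \left(-32\right) d{\left(-2,M{\left(3,-5 \right)} \right)} = \left(-37\right) \left(-32\right) \left(-3 + 2 \left(-2\right)\right) = 1184 \left(-3 - 4\right) = 1184 \left(-7\right) = -8288$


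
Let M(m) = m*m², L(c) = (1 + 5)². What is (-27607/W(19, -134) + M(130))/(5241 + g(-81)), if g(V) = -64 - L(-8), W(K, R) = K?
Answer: 2195547/5141 ≈ 427.07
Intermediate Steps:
L(c) = 36 (L(c) = 6² = 36)
g(V) = -100 (g(V) = -64 - 1*36 = -64 - 36 = -100)
M(m) = m³
(-27607/W(19, -134) + M(130))/(5241 + g(-81)) = (-27607/19 + 130³)/(5241 - 100) = (-27607*1/19 + 2197000)/5141 = (-1453 + 2197000)*(1/5141) = 2195547*(1/5141) = 2195547/5141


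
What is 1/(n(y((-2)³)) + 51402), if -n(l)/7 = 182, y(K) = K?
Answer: 1/50128 ≈ 1.9949e-5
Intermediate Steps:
n(l) = -1274 (n(l) = -7*182 = -1274)
1/(n(y((-2)³)) + 51402) = 1/(-1274 + 51402) = 1/50128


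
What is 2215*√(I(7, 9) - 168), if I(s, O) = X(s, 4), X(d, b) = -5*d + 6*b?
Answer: 2215*I*√179 ≈ 29635.0*I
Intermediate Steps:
I(s, O) = 24 - 5*s (I(s, O) = -5*s + 6*4 = -5*s + 24 = 24 - 5*s)
2215*√(I(7, 9) - 168) = 2215*√((24 - 5*7) - 168) = 2215*√((24 - 35) - 168) = 2215*√(-11 - 168) = 2215*√(-179) = 2215*(I*√179) = 2215*I*√179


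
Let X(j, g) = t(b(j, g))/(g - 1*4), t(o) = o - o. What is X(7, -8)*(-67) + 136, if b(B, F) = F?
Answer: 136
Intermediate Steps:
t(o) = 0
X(j, g) = 0 (X(j, g) = 0/(g - 1*4) = 0/(g - 4) = 0/(-4 + g) = 0)
X(7, -8)*(-67) + 136 = 0*(-67) + 136 = 0 + 136 = 136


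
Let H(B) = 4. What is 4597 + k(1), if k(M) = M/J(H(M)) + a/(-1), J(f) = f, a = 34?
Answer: 18253/4 ≈ 4563.3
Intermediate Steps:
k(M) = -34 + M/4 (k(M) = M/4 + 34/(-1) = M*(¼) + 34*(-1) = M/4 - 34 = -34 + M/4)
4597 + k(1) = 4597 + (-34 + (¼)*1) = 4597 + (-34 + ¼) = 4597 - 135/4 = 18253/4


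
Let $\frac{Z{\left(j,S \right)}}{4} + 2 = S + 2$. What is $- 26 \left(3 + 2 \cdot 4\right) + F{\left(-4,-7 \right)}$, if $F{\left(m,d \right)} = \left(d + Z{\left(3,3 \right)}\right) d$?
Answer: $-321$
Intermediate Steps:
$Z{\left(j,S \right)} = 4 S$ ($Z{\left(j,S \right)} = -8 + 4 \left(S + 2\right) = -8 + 4 \left(2 + S\right) = -8 + \left(8 + 4 S\right) = 4 S$)
$F{\left(m,d \right)} = d \left(12 + d\right)$ ($F{\left(m,d \right)} = \left(d + 4 \cdot 3\right) d = \left(d + 12\right) d = \left(12 + d\right) d = d \left(12 + d\right)$)
$- 26 \left(3 + 2 \cdot 4\right) + F{\left(-4,-7 \right)} = - 26 \left(3 + 2 \cdot 4\right) - 7 \left(12 - 7\right) = - 26 \left(3 + 8\right) - 35 = \left(-26\right) 11 - 35 = -286 - 35 = -321$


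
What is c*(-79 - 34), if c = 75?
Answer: -8475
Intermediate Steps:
c*(-79 - 34) = 75*(-79 - 34) = 75*(-113) = -8475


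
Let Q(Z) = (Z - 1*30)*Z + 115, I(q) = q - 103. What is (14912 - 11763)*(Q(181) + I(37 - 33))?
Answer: 86115703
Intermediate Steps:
I(q) = -103 + q
Q(Z) = 115 + Z*(-30 + Z) (Q(Z) = (Z - 30)*Z + 115 = (-30 + Z)*Z + 115 = Z*(-30 + Z) + 115 = 115 + Z*(-30 + Z))
(14912 - 11763)*(Q(181) + I(37 - 33)) = (14912 - 11763)*((115 + 181**2 - 30*181) + (-103 + (37 - 33))) = 3149*((115 + 32761 - 5430) + (-103 + 4)) = 3149*(27446 - 99) = 3149*27347 = 86115703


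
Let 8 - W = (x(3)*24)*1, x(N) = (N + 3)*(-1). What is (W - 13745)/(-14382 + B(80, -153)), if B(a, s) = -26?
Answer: 13593/14408 ≈ 0.94343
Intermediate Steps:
x(N) = -3 - N (x(N) = (3 + N)*(-1) = -3 - N)
W = 152 (W = 8 - (-3 - 1*3)*24 = 8 - (-3 - 3)*24 = 8 - (-6*24) = 8 - (-144) = 8 - 1*(-144) = 8 + 144 = 152)
(W - 13745)/(-14382 + B(80, -153)) = (152 - 13745)/(-14382 - 26) = -13593/(-14408) = -13593*(-1/14408) = 13593/14408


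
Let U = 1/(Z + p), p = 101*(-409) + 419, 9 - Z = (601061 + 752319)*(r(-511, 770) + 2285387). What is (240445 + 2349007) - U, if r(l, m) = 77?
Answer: 8009437371313147853/3093101309201 ≈ 2.5895e+6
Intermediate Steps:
Z = -3093101268311 (Z = 9 - (601061 + 752319)*(77 + 2285387) = 9 - 1353380*2285464 = 9 - 1*3093101268320 = 9 - 3093101268320 = -3093101268311)
p = -40890 (p = -41309 + 419 = -40890)
U = -1/3093101309201 (U = 1/(-3093101268311 - 40890) = 1/(-3093101309201) = -1/3093101309201 ≈ -3.2330e-13)
(240445 + 2349007) - U = (240445 + 2349007) - 1*(-1/3093101309201) = 2589452 + 1/3093101309201 = 8009437371313147853/3093101309201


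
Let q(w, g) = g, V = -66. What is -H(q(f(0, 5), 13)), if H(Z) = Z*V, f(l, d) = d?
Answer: 858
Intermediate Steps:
H(Z) = -66*Z (H(Z) = Z*(-66) = -66*Z)
-H(q(f(0, 5), 13)) = -(-66)*13 = -1*(-858) = 858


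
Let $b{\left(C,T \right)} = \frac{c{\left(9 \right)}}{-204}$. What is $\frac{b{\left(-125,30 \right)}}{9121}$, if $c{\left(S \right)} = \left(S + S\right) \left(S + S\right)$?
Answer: $- \frac{27}{155057} \approx -0.00017413$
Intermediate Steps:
$c{\left(S \right)} = 4 S^{2}$ ($c{\left(S \right)} = 2 S 2 S = 4 S^{2}$)
$b{\left(C,T \right)} = - \frac{27}{17}$ ($b{\left(C,T \right)} = \frac{4 \cdot 9^{2}}{-204} = 4 \cdot 81 \left(- \frac{1}{204}\right) = 324 \left(- \frac{1}{204}\right) = - \frac{27}{17}$)
$\frac{b{\left(-125,30 \right)}}{9121} = - \frac{27}{17 \cdot 9121} = \left(- \frac{27}{17}\right) \frac{1}{9121} = - \frac{27}{155057}$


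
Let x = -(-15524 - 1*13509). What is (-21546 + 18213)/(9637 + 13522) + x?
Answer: 672371914/23159 ≈ 29033.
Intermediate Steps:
x = 29033 (x = -(-15524 - 13509) = -1*(-29033) = 29033)
(-21546 + 18213)/(9637 + 13522) + x = (-21546 + 18213)/(9637 + 13522) + 29033 = -3333/23159 + 29033 = 672371914/23159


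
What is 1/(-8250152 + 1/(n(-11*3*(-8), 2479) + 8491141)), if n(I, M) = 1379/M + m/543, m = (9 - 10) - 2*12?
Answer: -11429900113499/94298413281182655751 ≈ -1.2121e-7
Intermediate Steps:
m = -25 (m = -1 - 24 = -25)
n(I, M) = -25/543 + 1379/M (n(I, M) = 1379/M - 25/543 = -25/543 + 1379/M)
1/(-8250152 + 1/(n(-11*3*(-8), 2479) + 8491141)) = 1/(-8250152 + 1/((-25/543 + 1379/2479) + 8491141)) = 1/(-8250152 + 1/(686822/1346097 + 8491141)) = 1/(-8250152 + 1/(11429900113499/1346097)) = 1/(-8250152 + 1346097/11429900113499) = 1/(-94298413281182655751/11429900113499) = -11429900113499/94298413281182655751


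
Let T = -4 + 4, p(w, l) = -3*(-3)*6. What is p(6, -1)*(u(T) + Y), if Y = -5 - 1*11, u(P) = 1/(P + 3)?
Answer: -846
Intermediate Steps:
p(w, l) = 54 (p(w, l) = 9*6 = 54)
T = 0
u(P) = 1/(3 + P)
Y = -16 (Y = -5 - 11 = -16)
p(6, -1)*(u(T) + Y) = 54*(1/(3 + 0) - 16) = 54*(1/3 - 16) = 54*(-47/3) = -846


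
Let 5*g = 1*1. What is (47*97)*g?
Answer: 4559/5 ≈ 911.80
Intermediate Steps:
g = ⅕ (g = (1*1)/5 = (⅕)*1 = ⅕ ≈ 0.20000)
(47*97)*g = (47*97)*(⅕) = 4559*(⅕) = 4559/5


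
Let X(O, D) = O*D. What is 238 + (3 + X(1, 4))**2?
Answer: 287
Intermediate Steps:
X(O, D) = D*O
238 + (3 + X(1, 4))**2 = 238 + (3 + 4*1)**2 = 238 + (3 + 4)**2 = 238 + 7**2 = 238 + 49 = 287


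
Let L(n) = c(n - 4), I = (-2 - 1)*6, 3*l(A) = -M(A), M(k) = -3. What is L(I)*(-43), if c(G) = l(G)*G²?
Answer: -20812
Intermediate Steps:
l(A) = 1 (l(A) = (-1*(-3))/3 = (⅓)*3 = 1)
I = -18 (I = -3*6 = -18)
c(G) = G² (c(G) = 1*G² = G²)
L(n) = (-4 + n)² (L(n) = (n - 4)² = (-4 + n)²)
L(I)*(-43) = (-4 - 18)²*(-43) = (-22)²*(-43) = 484*(-43) = -20812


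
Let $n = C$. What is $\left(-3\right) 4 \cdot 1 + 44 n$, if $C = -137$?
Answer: $-6040$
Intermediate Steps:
$n = -137$
$\left(-3\right) 4 \cdot 1 + 44 n = \left(-3\right) 4 \cdot 1 + 44 \left(-137\right) = \left(-12\right) 1 - 6028 = -12 - 6028 = -6040$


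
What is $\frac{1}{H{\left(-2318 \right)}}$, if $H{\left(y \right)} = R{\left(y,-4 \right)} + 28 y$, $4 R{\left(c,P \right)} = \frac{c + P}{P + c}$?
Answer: $- \frac{4}{259615} \approx -1.5407 \cdot 10^{-5}$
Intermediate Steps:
$R{\left(c,P \right)} = \frac{1}{4}$ ($R{\left(c,P \right)} = \frac{\left(c + P\right) \frac{1}{P + c}}{4} = \frac{\left(P + c\right) \frac{1}{P + c}}{4} = \frac{1}{4} \cdot 1 = \frac{1}{4}$)
$H{\left(y \right)} = \frac{1}{4} + 28 y$
$\frac{1}{H{\left(-2318 \right)}} = \frac{1}{\frac{1}{4} + 28 \left(-2318\right)} = \frac{1}{\frac{1}{4} - 64904} = \frac{1}{- \frac{259615}{4}} = - \frac{4}{259615}$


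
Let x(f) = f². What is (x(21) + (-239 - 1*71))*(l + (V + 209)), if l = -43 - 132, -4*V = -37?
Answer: 22663/4 ≈ 5665.8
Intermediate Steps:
V = 37/4 (V = -¼*(-37) = 37/4 ≈ 9.2500)
l = -175
(x(21) + (-239 - 1*71))*(l + (V + 209)) = (21² + (-239 - 1*71))*(-175 + (37/4 + 209)) = (441 + (-239 - 71))*(-175 + 873/4) = (441 - 310)*(173/4) = 131*(173/4) = 22663/4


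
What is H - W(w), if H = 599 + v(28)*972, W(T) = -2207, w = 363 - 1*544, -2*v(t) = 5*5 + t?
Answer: -22952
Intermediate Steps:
v(t) = -25/2 - t/2 (v(t) = -(5*5 + t)/2 = -(25 + t)/2 = -25/2 - t/2)
w = -181 (w = 363 - 544 = -181)
H = -25159 (H = 599 + (-25/2 - ½*28)*972 = 599 + (-25/2 - 14)*972 = 599 - 53/2*972 = 599 - 25758 = -25159)
H - W(w) = -25159 - 1*(-2207) = -25159 + 2207 = -22952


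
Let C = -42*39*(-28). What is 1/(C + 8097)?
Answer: 1/53961 ≈ 1.8532e-5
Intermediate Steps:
C = 45864 (C = -1638*(-28) = 45864)
1/(C + 8097) = 1/(45864 + 8097) = 1/53961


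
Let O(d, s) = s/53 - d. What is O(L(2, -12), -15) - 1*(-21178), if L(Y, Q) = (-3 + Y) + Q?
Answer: 1123108/53 ≈ 21191.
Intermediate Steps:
L(Y, Q) = -3 + Q + Y
O(d, s) = -d + s/53 (O(d, s) = s*(1/53) - d = s/53 - d = -d + s/53)
O(L(2, -12), -15) - 1*(-21178) = (-(-3 - 12 + 2) + (1/53)*(-15)) - 1*(-21178) = (-1*(-13) - 15/53) + 21178 = (13 - 15/53) + 21178 = 674/53 + 21178 = 1123108/53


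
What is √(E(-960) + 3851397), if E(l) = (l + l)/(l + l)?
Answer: √3851398 ≈ 1962.5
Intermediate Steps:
E(l) = 1 (E(l) = (2*l)/((2*l)) = (2*l)*(1/(2*l)) = 1)
√(E(-960) + 3851397) = √(1 + 3851397) = √3851398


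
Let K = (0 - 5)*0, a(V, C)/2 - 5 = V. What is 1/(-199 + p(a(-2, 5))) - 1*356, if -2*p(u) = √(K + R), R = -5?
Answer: 2*(-178*√5 + 70845*I)/(√5 - 398*I) ≈ -356.0 + 2.8232e-5*I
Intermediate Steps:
a(V, C) = 10 + 2*V
K = 0 (K = -5*0 = 0)
p(u) = -I*√5/2 (p(u) = -√(0 - 5)/2 = -I*√5/2)
1/(-199 + p(a(-2, 5))) - 1*356 = 1/(-199 - I*√5/2) - 1*356 = 1/(-199 - I*√5/2) - 356 = -356 + 1/(-199 - I*√5/2)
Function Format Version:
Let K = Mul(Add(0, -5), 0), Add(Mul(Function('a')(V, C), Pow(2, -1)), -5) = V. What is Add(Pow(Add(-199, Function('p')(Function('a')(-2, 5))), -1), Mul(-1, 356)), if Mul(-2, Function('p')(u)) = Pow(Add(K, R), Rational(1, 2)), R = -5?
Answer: Mul(2, Pow(Add(Pow(5, Rational(1, 2)), Mul(-398, I)), -1), Add(Mul(-178, Pow(5, Rational(1, 2))), Mul(70845, I))) ≈ Add(-356.00, Mul(2.8232e-5, I))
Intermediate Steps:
Function('a')(V, C) = Add(10, Mul(2, V))
K = 0 (K = Mul(-5, 0) = 0)
Function('p')(u) = Mul(Rational(-1, 2), I, Pow(5, Rational(1, 2))) (Function('p')(u) = Mul(Rational(-1, 2), Pow(Add(0, -5), Rational(1, 2))) = Mul(Rational(-1, 2), Pow(-5, Rational(1, 2))) = Mul(Rational(-1, 2), Mul(I, Pow(5, Rational(1, 2)))) = Mul(Rational(-1, 2), I, Pow(5, Rational(1, 2))))
Add(Pow(Add(-199, Function('p')(Function('a')(-2, 5))), -1), Mul(-1, 356)) = Add(Pow(Add(-199, Mul(Rational(-1, 2), I, Pow(5, Rational(1, 2)))), -1), Mul(-1, 356)) = Add(Pow(Add(-199, Mul(Rational(-1, 2), I, Pow(5, Rational(1, 2)))), -1), -356) = Add(-356, Pow(Add(-199, Mul(Rational(-1, 2), I, Pow(5, Rational(1, 2)))), -1))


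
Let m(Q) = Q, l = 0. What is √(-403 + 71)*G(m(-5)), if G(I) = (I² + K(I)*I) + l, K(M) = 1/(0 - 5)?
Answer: 52*I*√83 ≈ 473.74*I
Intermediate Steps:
K(M) = -⅕ (K(M) = 1/(-5) = -⅕)
G(I) = I² - I/5 (G(I) = (I² - I/5) + 0 = I² - I/5)
√(-403 + 71)*G(m(-5)) = √(-403 + 71)*(-5*(-⅕ - 5)) = √(-332)*(-5*(-26/5)) = (2*I*√83)*26 = 52*I*√83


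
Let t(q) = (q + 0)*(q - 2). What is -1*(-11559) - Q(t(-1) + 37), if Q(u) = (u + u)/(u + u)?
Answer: 11558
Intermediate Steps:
t(q) = q*(-2 + q)
Q(u) = 1 (Q(u) = (2*u)/((2*u)) = (2*u)*(1/(2*u)) = 1)
-1*(-11559) - Q(t(-1) + 37) = -1*(-11559) - 1*1 = 11559 - 1 = 11558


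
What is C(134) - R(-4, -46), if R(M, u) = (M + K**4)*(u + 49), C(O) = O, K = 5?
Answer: -1729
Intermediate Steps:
R(M, u) = (49 + u)*(625 + M) (R(M, u) = (M + 5**4)*(u + 49) = (M + 625)*(49 + u) = (625 + M)*(49 + u) = (49 + u)*(625 + M))
C(134) - R(-4, -46) = 134 - (30625 + 49*(-4) + 625*(-46) - 4*(-46)) = 134 - (30625 - 196 - 28750 + 184) = 134 - 1*1863 = 134 - 1863 = -1729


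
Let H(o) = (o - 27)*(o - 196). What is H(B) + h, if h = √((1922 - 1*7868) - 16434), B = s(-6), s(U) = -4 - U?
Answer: 4850 + 2*I*√5595 ≈ 4850.0 + 149.6*I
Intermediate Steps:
B = 2 (B = -4 - 1*(-6) = -4 + 6 = 2)
H(o) = (-196 + o)*(-27 + o) (H(o) = (-27 + o)*(-196 + o) = (-196 + o)*(-27 + o))
h = 2*I*√5595 (h = √((1922 - 7868) - 16434) = √(-5946 - 16434) = √(-22380) = 2*I*√5595 ≈ 149.6*I)
H(B) + h = (5292 + 2² - 223*2) + 2*I*√5595 = (5292 + 4 - 446) + 2*I*√5595 = 4850 + 2*I*√5595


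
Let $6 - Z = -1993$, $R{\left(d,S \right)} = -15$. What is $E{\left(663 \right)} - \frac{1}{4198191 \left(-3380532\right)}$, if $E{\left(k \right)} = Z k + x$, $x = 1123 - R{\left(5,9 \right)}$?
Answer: $\frac{18825491073886877701}{14192119017612} \approx 1.3265 \cdot 10^{6}$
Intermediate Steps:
$Z = 1999$ ($Z = 6 - -1993 = 6 + 1993 = 1999$)
$x = 1138$ ($x = 1123 - -15 = 1123 + 15 = 1138$)
$E{\left(k \right)} = 1138 + 1999 k$ ($E{\left(k \right)} = 1999 k + 1138 = 1138 + 1999 k$)
$E{\left(663 \right)} - \frac{1}{4198191 \left(-3380532\right)} = \left(1138 + 1999 \cdot 663\right) - \frac{1}{4198191 \left(-3380532\right)} = \left(1138 + 1325337\right) - \frac{1}{4198191} \left(- \frac{1}{3380532}\right) = 1326475 - - \frac{1}{14192119017612} = 1326475 + \frac{1}{14192119017612} = \frac{18825491073886877701}{14192119017612}$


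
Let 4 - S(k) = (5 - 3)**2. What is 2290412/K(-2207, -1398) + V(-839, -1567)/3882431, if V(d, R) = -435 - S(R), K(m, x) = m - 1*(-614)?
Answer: -8892367244527/6184712583 ≈ -1437.8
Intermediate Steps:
K(m, x) = 614 + m (K(m, x) = m + 614 = 614 + m)
S(k) = 0 (S(k) = 4 - (5 - 3)**2 = 4 - 1*2**2 = 4 - 1*4 = 4 - 4 = 0)
V(d, R) = -435 (V(d, R) = -435 - 1*0 = -435 + 0 = -435)
2290412/K(-2207, -1398) + V(-839, -1567)/3882431 = 2290412/(614 - 2207) - 435/3882431 = 2290412/(-1593) - 435*1/3882431 = 2290412*(-1/1593) - 435/3882431 = -2290412/1593 - 435/3882431 = -8892367244527/6184712583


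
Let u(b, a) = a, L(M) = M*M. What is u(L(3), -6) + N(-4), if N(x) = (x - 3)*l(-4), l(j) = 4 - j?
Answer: -62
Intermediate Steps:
L(M) = M²
N(x) = -24 + 8*x (N(x) = (x - 3)*(4 - 1*(-4)) = (-3 + x)*(4 + 4) = (-3 + x)*8 = -24 + 8*x)
u(L(3), -6) + N(-4) = -6 + (-24 + 8*(-4)) = -6 + (-24 - 32) = -6 - 56 = -62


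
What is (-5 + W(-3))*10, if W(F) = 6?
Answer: 10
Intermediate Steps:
(-5 + W(-3))*10 = (-5 + 6)*10 = 1*10 = 10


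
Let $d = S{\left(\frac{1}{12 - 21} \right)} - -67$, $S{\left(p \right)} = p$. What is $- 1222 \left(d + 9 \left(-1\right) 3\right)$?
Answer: $- \frac{438698}{9} \approx -48744.0$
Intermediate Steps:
$d = \frac{602}{9}$ ($d = \frac{1}{12 - 21} - -67 = \frac{1}{-9} + 67 = - \frac{1}{9} + 67 = \frac{602}{9} \approx 66.889$)
$- 1222 \left(d + 9 \left(-1\right) 3\right) = - 1222 \left(\frac{602}{9} + 9 \left(-1\right) 3\right) = - 1222 \left(\frac{602}{9} - 27\right) = \left(-1222\right) \frac{359}{9} = - \frac{438698}{9}$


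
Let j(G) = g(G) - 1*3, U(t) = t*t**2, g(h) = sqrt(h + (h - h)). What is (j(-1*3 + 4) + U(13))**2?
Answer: 4818025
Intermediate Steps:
g(h) = sqrt(h) (g(h) = sqrt(h + 0) = sqrt(h))
U(t) = t**3
j(G) = -3 + sqrt(G) (j(G) = sqrt(G) - 1*3 = sqrt(G) - 3 = -3 + sqrt(G))
(j(-1*3 + 4) + U(13))**2 = ((-3 + sqrt(-1*3 + 4)) + 13**3)**2 = ((-3 + sqrt(-3 + 4)) + 2197)**2 = ((-3 + sqrt(1)) + 2197)**2 = ((-3 + 1) + 2197)**2 = (-2 + 2197)**2 = 2195**2 = 4818025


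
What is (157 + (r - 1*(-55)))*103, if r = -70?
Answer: 14626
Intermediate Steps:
(157 + (r - 1*(-55)))*103 = (157 + (-70 - 1*(-55)))*103 = (157 + (-70 + 55))*103 = (157 - 15)*103 = 142*103 = 14626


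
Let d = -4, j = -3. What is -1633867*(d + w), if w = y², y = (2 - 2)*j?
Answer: 6535468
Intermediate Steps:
y = 0 (y = (2 - 2)*(-3) = 0*(-3) = 0)
w = 0 (w = 0² = 0)
-1633867*(d + w) = -1633867*(-4 + 0) = -1633867*(-4) = 6535468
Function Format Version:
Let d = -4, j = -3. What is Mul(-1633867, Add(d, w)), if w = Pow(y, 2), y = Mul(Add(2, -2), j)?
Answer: 6535468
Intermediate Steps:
y = 0 (y = Mul(Add(2, -2), -3) = Mul(0, -3) = 0)
w = 0 (w = Pow(0, 2) = 0)
Mul(-1633867, Add(d, w)) = Mul(-1633867, Add(-4, 0)) = Mul(-1633867, -4) = 6535468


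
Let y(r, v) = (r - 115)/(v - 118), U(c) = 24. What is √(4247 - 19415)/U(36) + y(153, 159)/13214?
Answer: 19/270887 + I*√237/3 ≈ 7.014e-5 + 5.1316*I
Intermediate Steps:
y(r, v) = (-115 + r)/(-118 + v)
√(4247 - 19415)/U(36) + y(153, 159)/13214 = √(4247 - 19415)/24 + ((-115 + 153)/(-118 + 159))/13214 = √(-15168)*(1/24) + (38/41)*(1/13214) = (8*I*√237)*(1/24) + ((1/41)*38)*(1/13214) = I*√237/3 + (38/41)*(1/13214) = I*√237/3 + 19/270887 = 19/270887 + I*√237/3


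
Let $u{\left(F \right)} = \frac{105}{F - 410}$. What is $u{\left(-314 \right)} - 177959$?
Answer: $- \frac{128842421}{724} \approx -1.7796 \cdot 10^{5}$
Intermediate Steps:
$u{\left(F \right)} = \frac{105}{-410 + F}$
$u{\left(-314 \right)} - 177959 = \frac{105}{-410 - 314} - 177959 = \frac{105}{-724} - 177959 = 105 \left(- \frac{1}{724}\right) - 177959 = - \frac{105}{724} - 177959 = - \frac{128842421}{724}$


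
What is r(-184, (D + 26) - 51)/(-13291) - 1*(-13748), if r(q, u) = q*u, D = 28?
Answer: 182725220/13291 ≈ 13748.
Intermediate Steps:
r(-184, (D + 26) - 51)/(-13291) - 1*(-13748) = -184*((28 + 26) - 51)/(-13291) - 1*(-13748) = -184*(54 - 51)*(-1/13291) + 13748 = -184*3*(-1/13291) + 13748 = -552*(-1/13291) + 13748 = 552/13291 + 13748 = 182725220/13291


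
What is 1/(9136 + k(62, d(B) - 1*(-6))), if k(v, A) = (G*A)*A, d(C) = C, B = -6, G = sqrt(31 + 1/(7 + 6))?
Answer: 1/9136 ≈ 0.00010946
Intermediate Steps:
G = 2*sqrt(1313)/13 (G = sqrt(31 + 1/13) = sqrt(404/13) = 2*sqrt(1313)/13 ≈ 5.5747)
k(v, A) = 2*sqrt(1313)*A**2/13 (k(v, A) = ((2*sqrt(1313)/13)*A)*A = (2*A*sqrt(1313)/13)*A = 2*sqrt(1313)*A**2/13)
1/(9136 + k(62, d(B) - 1*(-6))) = 1/(9136 + 2*sqrt(1313)*(-6 - 1*(-6))**2/13) = 1/(9136 + 2*sqrt(1313)*(-6 + 6)**2/13) = 1/(9136 + (2/13)*sqrt(1313)*0**2) = 1/(9136 + (2/13)*sqrt(1313)*0) = 1/(9136 + 0) = 1/9136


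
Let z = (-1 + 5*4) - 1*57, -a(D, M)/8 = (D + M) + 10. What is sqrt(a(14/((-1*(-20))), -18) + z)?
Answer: sqrt(510)/5 ≈ 4.5166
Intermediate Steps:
a(D, M) = -80 - 8*D - 8*M (a(D, M) = -8*((D + M) + 10) = -8*(10 + D + M) = -80 - 8*D - 8*M)
z = -38 (z = (-1 + 20) - 57 = 19 - 57 = -38)
sqrt(a(14/((-1*(-20))), -18) + z) = sqrt((-80 - 112/((-1*(-20))) - 8*(-18)) - 38) = sqrt((-80 - 112/20 + 144) - 38) = sqrt((-80 - 8*7/10 + 144) - 38) = sqrt((-80 - 28/5 + 144) - 38) = sqrt(292/5 - 38) = sqrt(102/5) = sqrt(510)/5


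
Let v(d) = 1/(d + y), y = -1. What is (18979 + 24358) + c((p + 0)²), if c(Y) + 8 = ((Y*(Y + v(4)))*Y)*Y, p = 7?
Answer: 17542039/3 ≈ 5.8473e+6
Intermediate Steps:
v(d) = 1/(-1 + d) (v(d) = 1/(d - 1) = 1/(-1 + d))
c(Y) = -8 + Y³*(⅓ + Y) (c(Y) = -8 + ((Y*(Y + 1/(-1 + 4)))*Y)*Y = -8 + ((Y*(Y + 1/3))*Y)*Y = -8 + ((Y*(Y + ⅓))*Y)*Y = -8 + ((Y*(⅓ + Y))*Y)*Y = -8 + (Y²*(⅓ + Y))*Y = -8 + Y³*(⅓ + Y))
(18979 + 24358) + c((p + 0)²) = (18979 + 24358) + (-8 + ((7 + 0)²)⁴ + ((7 + 0)²)³/3) = 43337 + (-8 + (7²)⁴ + (7²)³/3) = 43337 + (-8 + 49⁴ + (⅓)*49³) = 43337 + (-8 + 5764801 + (⅓)*117649) = 43337 + (-8 + 5764801 + 117649/3) = 43337 + 17412028/3 = 17542039/3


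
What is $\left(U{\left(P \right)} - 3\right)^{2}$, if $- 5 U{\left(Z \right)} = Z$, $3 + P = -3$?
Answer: $\frac{81}{25} \approx 3.24$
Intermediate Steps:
$P = -6$ ($P = -3 - 3 = -6$)
$U{\left(Z \right)} = - \frac{Z}{5}$
$\left(U{\left(P \right)} - 3\right)^{2} = \left(\left(- \frac{1}{5}\right) \left(-6\right) - 3\right)^{2} = \left(\frac{6}{5} - 3\right)^{2} = \left(- \frac{9}{5}\right)^{2} = \frac{81}{25}$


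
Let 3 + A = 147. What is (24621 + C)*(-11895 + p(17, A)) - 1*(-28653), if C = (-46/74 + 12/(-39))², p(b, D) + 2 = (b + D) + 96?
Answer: -66301084656867/231361 ≈ -2.8657e+8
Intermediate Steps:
A = 144 (A = -3 + 147 = 144)
p(b, D) = 94 + D + b (p(b, D) = -2 + ((b + D) + 96) = -2 + ((D + b) + 96) = -2 + (96 + D + b) = 94 + D + b)
C = 199809/231361 (C = (-46*1/74 + 12*(-1/39))² = (-23/37 - 4/13)² = (-447/481)² = 199809/231361 ≈ 0.86362)
(24621 + C)*(-11895 + p(17, A)) - 1*(-28653) = (24621 + 199809/231361)*(-11895 + (94 + 144 + 17)) - 1*(-28653) = 5696538990*(-11895 + 255)/231361 + 28653 = (5696538990/231361)*(-11640) + 28653 = -66307713843600/231361 + 28653 = -66301084656867/231361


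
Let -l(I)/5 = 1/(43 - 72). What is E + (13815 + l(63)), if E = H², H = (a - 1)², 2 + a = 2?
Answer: 400669/29 ≈ 13816.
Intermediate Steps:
a = 0 (a = -2 + 2 = 0)
l(I) = 5/29 (l(I) = -5/(43 - 72) = -5/(-29) = -5*(-1/29) = 5/29)
H = 1 (H = (0 - 1)² = (-1)² = 1)
E = 1 (E = 1² = 1)
E + (13815 + l(63)) = 1 + (13815 + 5/29) = 1 + 400640/29 = 400669/29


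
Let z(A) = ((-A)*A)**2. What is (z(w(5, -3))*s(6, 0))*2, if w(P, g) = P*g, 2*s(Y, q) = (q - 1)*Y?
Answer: -303750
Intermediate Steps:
s(Y, q) = Y*(-1 + q)/2 (s(Y, q) = ((q - 1)*Y)/2 = ((-1 + q)*Y)/2 = (Y*(-1 + q))/2 = Y*(-1 + q)/2)
z(A) = A**4 (z(A) = (-A**2)**2 = A**4)
(z(w(5, -3))*s(6, 0))*2 = ((5*(-3))**4*((1/2)*6*(-1 + 0)))*2 = ((-15)**4*((1/2)*6*(-1)))*2 = (50625*(-3))*2 = -151875*2 = -303750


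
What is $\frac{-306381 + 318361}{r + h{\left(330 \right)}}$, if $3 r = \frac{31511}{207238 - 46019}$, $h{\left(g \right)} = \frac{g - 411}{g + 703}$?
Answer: $- \frac{2992709909190}{3312677} \approx -9.0341 \cdot 10^{5}$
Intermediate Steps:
$h{\left(g \right)} = \frac{-411 + g}{703 + g}$
$r = \frac{31511}{483657}$ ($r = \frac{31511 \frac{1}{207238 - 46019}}{3} = \frac{31511 \cdot \frac{1}{161219}}{3} = \frac{1}{3} \cdot \frac{31511}{161219} = \frac{31511}{483657} \approx 0.065152$)
$\frac{-306381 + 318361}{r + h{\left(330 \right)}} = \frac{-306381 + 318361}{\frac{31511}{483657} + \frac{-411 + 330}{703 + 330}} = \frac{11980}{\frac{31511}{483657} + \frac{1}{1033} \left(-81\right)} = \frac{11980}{\frac{31511}{483657} - \frac{81}{1033}} = \frac{11980}{- \frac{6625354}{499617681}} = 11980 \left(- \frac{499617681}{6625354}\right) = - \frac{2992709909190}{3312677}$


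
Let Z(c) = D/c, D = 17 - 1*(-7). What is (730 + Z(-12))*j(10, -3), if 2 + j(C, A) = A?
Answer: -3640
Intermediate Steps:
D = 24 (D = 17 + 7 = 24)
j(C, A) = -2 + A
Z(c) = 24/c
(730 + Z(-12))*j(10, -3) = (730 + 24/(-12))*(-2 - 3) = (730 + 24*(-1/12))*(-5) = (730 - 2)*(-5) = 728*(-5) = -3640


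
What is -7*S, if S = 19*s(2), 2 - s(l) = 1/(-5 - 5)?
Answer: -2793/10 ≈ -279.30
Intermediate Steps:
s(l) = 21/10 (s(l) = 2 - 1/(-5 - 5) = 2 - 1/(-10) = 2 - 1*(-1/10) = 2 + 1/10 = 21/10)
S = 399/10 (S = 19*(21/10) = 399/10 ≈ 39.900)
-7*S = -7*399/10 = -2793/10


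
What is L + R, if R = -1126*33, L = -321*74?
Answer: -60912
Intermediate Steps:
L = -23754
R = -37158
L + R = -23754 - 37158 = -60912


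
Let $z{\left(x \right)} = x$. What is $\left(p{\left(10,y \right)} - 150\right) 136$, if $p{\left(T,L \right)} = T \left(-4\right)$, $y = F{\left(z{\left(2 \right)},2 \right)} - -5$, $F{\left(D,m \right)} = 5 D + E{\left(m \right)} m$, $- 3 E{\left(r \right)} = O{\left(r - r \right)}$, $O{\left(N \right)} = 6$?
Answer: $-25840$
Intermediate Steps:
$E{\left(r \right)} = -2$ ($E{\left(r \right)} = \left(- \frac{1}{3}\right) 6 = -2$)
$F{\left(D,m \right)} = - 2 m + 5 D$ ($F{\left(D,m \right)} = 5 D - 2 m = - 2 m + 5 D$)
$y = 11$ ($y = \left(\left(-2\right) 2 + 5 \cdot 2\right) - -5 = \left(-4 + 10\right) + 5 = 6 + 5 = 11$)
$p{\left(T,L \right)} = - 4 T$
$\left(p{\left(10,y \right)} - 150\right) 136 = \left(\left(-4\right) 10 - 150\right) 136 = \left(-40 - 150\right) 136 = \left(-190\right) 136 = -25840$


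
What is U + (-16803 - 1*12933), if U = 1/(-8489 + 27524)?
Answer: -566024759/19035 ≈ -29736.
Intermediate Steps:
U = 1/19035 ≈ 5.2535e-5
U + (-16803 - 1*12933) = 1/19035 + (-16803 - 1*12933) = 1/19035 + (-16803 - 12933) = 1/19035 - 29736 = -566024759/19035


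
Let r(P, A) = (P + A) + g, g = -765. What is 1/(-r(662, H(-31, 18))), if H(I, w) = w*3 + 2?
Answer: 1/47 ≈ 0.021277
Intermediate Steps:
H(I, w) = 2 + 3*w (H(I, w) = 3*w + 2 = 2 + 3*w)
r(P, A) = -765 + A + P (r(P, A) = (P + A) - 765 = (A + P) - 765 = -765 + A + P)
1/(-r(662, H(-31, 18))) = 1/(-(-765 + (2 + 3*18) + 662)) = 1/(-(-765 + (2 + 54) + 662)) = 1/(-(-765 + 56 + 662)) = 1/(-1*(-47)) = 1/47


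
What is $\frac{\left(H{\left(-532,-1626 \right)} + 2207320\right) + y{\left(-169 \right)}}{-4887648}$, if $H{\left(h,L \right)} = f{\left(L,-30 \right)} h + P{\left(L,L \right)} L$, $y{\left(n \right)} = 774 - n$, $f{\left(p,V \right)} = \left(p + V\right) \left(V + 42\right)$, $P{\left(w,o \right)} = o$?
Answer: $- \frac{15424043}{4887648} \approx -3.1557$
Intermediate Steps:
$f{\left(p,V \right)} = \left(42 + V\right) \left(V + p\right)$ ($f{\left(p,V \right)} = \left(V + p\right) \left(42 + V\right) = \left(42 + V\right) \left(V + p\right)$)
$H{\left(h,L \right)} = L^{2} + h \left(-360 + 12 L\right)$ ($H{\left(h,L \right)} = \left(\left(-30\right)^{2} + 42 \left(-30\right) + 42 L - 30 L\right) h + L L = \left(900 - 1260 + 42 L - 30 L\right) h + L^{2} = \left(-360 + 12 L\right) h + L^{2} = h \left(-360 + 12 L\right) + L^{2} = L^{2} + h \left(-360 + 12 L\right)$)
$\frac{\left(H{\left(-532,-1626 \right)} + 2207320\right) + y{\left(-169 \right)}}{-4887648} = \frac{\left(\left(\left(-1626\right)^{2} + 12 \left(-532\right) \left(-30 - 1626\right)\right) + 2207320\right) + \left(774 - -169\right)}{-4887648} = \left(\left(\left(2643876 + 12 \left(-532\right) \left(-1656\right)\right) + 2207320\right) + \left(774 + 169\right)\right) \left(- \frac{1}{4887648}\right) = \left(\left(\left(2643876 + 10571904\right) + 2207320\right) + 943\right) \left(- \frac{1}{4887648}\right) = \left(\left(13215780 + 2207320\right) + 943\right) \left(- \frac{1}{4887648}\right) = \left(15423100 + 943\right) \left(- \frac{1}{4887648}\right) = 15424043 \left(- \frac{1}{4887648}\right) = - \frac{15424043}{4887648}$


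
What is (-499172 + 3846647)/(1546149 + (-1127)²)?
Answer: 3347475/2816278 ≈ 1.1886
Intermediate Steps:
(-499172 + 3846647)/(1546149 + (-1127)²) = 3347475/(1546149 + 1270129) = 3347475/2816278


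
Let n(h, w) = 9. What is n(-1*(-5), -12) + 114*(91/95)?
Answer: 591/5 ≈ 118.20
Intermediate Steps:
n(-1*(-5), -12) + 114*(91/95) = 9 + 114*(91/95) = 9 + 546/5 = 591/5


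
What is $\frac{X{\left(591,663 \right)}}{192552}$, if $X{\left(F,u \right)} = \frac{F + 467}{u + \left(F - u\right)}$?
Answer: $\frac{529}{56899116} \approx 9.2972 \cdot 10^{-6}$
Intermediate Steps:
$X{\left(F,u \right)} = \frac{467 + F}{F}$
$\frac{X{\left(591,663 \right)}}{192552} = \frac{\frac{1}{591} \left(467 + 591\right)}{192552} = \frac{1}{591} \cdot 1058 \cdot \frac{1}{192552} = \frac{1058}{591} \cdot \frac{1}{192552} = \frac{529}{56899116}$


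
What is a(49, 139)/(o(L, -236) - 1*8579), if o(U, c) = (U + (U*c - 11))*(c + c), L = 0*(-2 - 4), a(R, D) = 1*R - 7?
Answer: -14/1129 ≈ -0.012400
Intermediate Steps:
a(R, D) = -7 + R (a(R, D) = R - 7 = -7 + R)
L = 0 (L = 0*(-6) = 0)
o(U, c) = 2*c*(-11 + U + U*c) (o(U, c) = (U + (-11 + U*c))*(2*c) = (-11 + U + U*c)*(2*c) = 2*c*(-11 + U + U*c))
a(49, 139)/(o(L, -236) - 1*8579) = (-7 + 49)/(2*(-236)*(-11 + 0 + 0*(-236)) - 1*8579) = 42/(2*(-236)*(-11 + 0 + 0) - 8579) = 42/(2*(-236)*(-11) - 8579) = 42/(5192 - 8579) = 42/(-3387) = 42*(-1/3387) = -14/1129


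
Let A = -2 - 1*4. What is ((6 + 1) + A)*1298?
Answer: 1298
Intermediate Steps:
A = -6 (A = -2 - 4 = -6)
((6 + 1) + A)*1298 = ((6 + 1) - 6)*1298 = (7 - 6)*1298 = 1*1298 = 1298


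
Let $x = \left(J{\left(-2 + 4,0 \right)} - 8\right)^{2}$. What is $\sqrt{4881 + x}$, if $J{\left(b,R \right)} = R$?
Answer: $\sqrt{4945} \approx 70.321$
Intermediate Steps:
$x = 64$ ($x = \left(0 - 8\right)^{2} = \left(-8\right)^{2} = 64$)
$\sqrt{4881 + x} = \sqrt{4881 + 64} = \sqrt{4945}$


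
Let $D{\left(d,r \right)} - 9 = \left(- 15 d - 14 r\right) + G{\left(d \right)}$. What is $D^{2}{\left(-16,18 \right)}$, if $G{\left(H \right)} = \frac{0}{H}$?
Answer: $9$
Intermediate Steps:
$G{\left(H \right)} = 0$
$D{\left(d,r \right)} = 9 - 15 d - 14 r$ ($D{\left(d,r \right)} = 9 + \left(\left(- 15 d - 14 r\right) + 0\right) = 9 - \left(14 r + 15 d\right) = 9 - 15 d - 14 r$)
$D^{2}{\left(-16,18 \right)} = \left(9 - -240 - 252\right)^{2} = \left(9 + 240 - 252\right)^{2} = \left(-3\right)^{2} = 9$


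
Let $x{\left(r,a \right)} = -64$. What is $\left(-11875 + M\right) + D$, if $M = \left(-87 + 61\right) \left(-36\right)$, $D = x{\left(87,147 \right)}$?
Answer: $-11003$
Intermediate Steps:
$D = -64$
$M = 936$ ($M = \left(-26\right) \left(-36\right) = 936$)
$\left(-11875 + M\right) + D = \left(-11875 + 936\right) - 64 = -10939 - 64 = -11003$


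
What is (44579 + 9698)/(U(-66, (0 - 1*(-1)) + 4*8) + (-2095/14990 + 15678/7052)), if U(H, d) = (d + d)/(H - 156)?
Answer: 5307273937513/174651227 ≈ 30388.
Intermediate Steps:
U(H, d) = 2*d/(-156 + H) (U(H, d) = (2*d)/(-156 + H) = 2*d/(-156 + H))
(44579 + 9698)/(U(-66, (0 - 1*(-1)) + 4*8) + (-2095/14990 + 15678/7052)) = (44579 + 9698)/(2*((0 - 1*(-1)) + 4*8)/(-156 - 66) + (-2095/14990 + 15678/7052)) = 54277/(2*((0 + 1) + 32)/(-222) + (-2095*1/14990 + 15678*(1/7052))) = 54277/(2*(1 + 32)*(-1/222) + (-419/2998 + 7839/3526)) = 54277/(2*33*(-1/222) + 5505982/2642737) = 54277/(-11/37 + 5505982/2642737) = 54277/(174651227/97781269) = 54277*(97781269/174651227) = 5307273937513/174651227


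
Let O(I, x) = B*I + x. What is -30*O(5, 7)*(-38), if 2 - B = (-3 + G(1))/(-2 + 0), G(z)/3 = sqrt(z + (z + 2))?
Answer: 27930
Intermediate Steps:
G(z) = 3*sqrt(2 + 2*z) (G(z) = 3*sqrt(z + (z + 2)) = 3*sqrt(z + (2 + z)) = 3*sqrt(2 + 2*z))
B = 7/2 (B = 2 - (-3 + 3*sqrt(2 + 2*1))/(-2 + 0) = 2 - (-3 + 3*sqrt(2 + 2))/(-2) = 2 - (-3 + 3*sqrt(4))*(-1)/2 = 2 - (-3 + 3*2)*(-1)/2 = 2 - (-3 + 6)*(-1)/2 = 2 - 3*(-1)/2 = 2 - 1*(-3/2) = 2 + 3/2 = 7/2 ≈ 3.5000)
O(I, x) = x + 7*I/2 (O(I, x) = 7*I/2 + x = x + 7*I/2)
-30*O(5, 7)*(-38) = -30*(7 + (7/2)*5)*(-38) = -30*(7 + 35/2)*(-38) = -30*49/2*(-38) = -735*(-38) = 27930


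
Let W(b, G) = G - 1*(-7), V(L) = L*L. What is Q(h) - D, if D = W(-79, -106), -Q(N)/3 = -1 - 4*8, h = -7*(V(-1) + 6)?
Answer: 198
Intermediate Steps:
V(L) = L²
W(b, G) = 7 + G (W(b, G) = G + 7 = 7 + G)
h = -49 (h = -7*((-1)² + 6) = -7*(1 + 6) = -7*7 = -49)
Q(N) = 99 (Q(N) = -3*(-1 - 4*8) = -3*(-1 - 32) = -3*(-33) = 99)
D = -99 (D = 7 - 106 = -99)
Q(h) - D = 99 - 1*(-99) = 99 + 99 = 198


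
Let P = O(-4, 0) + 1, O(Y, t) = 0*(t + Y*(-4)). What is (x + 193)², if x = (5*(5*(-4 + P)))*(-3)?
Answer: 174724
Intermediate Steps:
O(Y, t) = 0 (O(Y, t) = 0*(t - 4*Y) = 0)
P = 1 (P = 0 + 1 = 1)
x = 225 (x = (5*(5*(-4 + 1)))*(-3) = (5*(5*(-3)))*(-3) = (5*(-15))*(-3) = -75*(-3) = 225)
(x + 193)² = (225 + 193)² = 418² = 174724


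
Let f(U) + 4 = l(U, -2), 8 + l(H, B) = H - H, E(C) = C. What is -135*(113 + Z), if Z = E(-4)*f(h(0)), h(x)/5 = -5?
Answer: -21735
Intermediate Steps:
h(x) = -25 (h(x) = 5*(-5) = -25)
l(H, B) = -8 (l(H, B) = -8 + (H - H) = -8 + 0 = -8)
f(U) = -12 (f(U) = -4 - 8 = -12)
Z = 48 (Z = -4*(-12) = 48)
-135*(113 + Z) = -135*(113 + 48) = -135*161 = -21735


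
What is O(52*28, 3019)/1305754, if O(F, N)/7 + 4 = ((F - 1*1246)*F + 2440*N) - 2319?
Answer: 53688579/1305754 ≈ 41.117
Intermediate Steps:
O(F, N) = -16261 + 17080*N + 7*F*(-1246 + F) (O(F, N) = -28 + 7*(((F - 1*1246)*F + 2440*N) - 2319) = -28 + 7*(((F - 1246)*F + 2440*N) - 2319) = -28 + 7*(((-1246 + F)*F + 2440*N) - 2319) = -28 + 7*((F*(-1246 + F) + 2440*N) - 2319) = -28 + 7*((2440*N + F*(-1246 + F)) - 2319) = -28 + 7*(-2319 + 2440*N + F*(-1246 + F)) = -28 + (-16233 + 17080*N + 7*F*(-1246 + F)) = -16261 + 17080*N + 7*F*(-1246 + F))
O(52*28, 3019)/1305754 = (-16261 - 453544*28 + 7*(52*28)**2 + 17080*3019)/1305754 = (-16261 - 8722*1456 + 7*1456**2 + 51564520)*(1/1305754) = (-16261 - 12699232 + 7*2119936 + 51564520)*(1/1305754) = (-16261 - 12699232 + 14839552 + 51564520)*(1/1305754) = 53688579*(1/1305754) = 53688579/1305754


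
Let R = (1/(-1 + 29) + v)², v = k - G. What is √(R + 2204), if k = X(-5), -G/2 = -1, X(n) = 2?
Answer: 3*√191993/28 ≈ 46.947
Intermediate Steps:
G = 2 (G = -2*(-1) = 2)
k = 2
v = 0 (v = 2 - 1*2 = 2 - 2 = 0)
R = 1/784 (R = (1/(-1 + 29) + 0)² = (1/28 + 0)² = (1/28)² = 1/784 ≈ 0.0012755)
√(R + 2204) = √(1/784 + 2204) = √(1727937/784) = 3*√191993/28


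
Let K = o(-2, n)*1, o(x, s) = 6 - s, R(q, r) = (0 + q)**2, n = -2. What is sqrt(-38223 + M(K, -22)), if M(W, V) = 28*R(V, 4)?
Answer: I*sqrt(24671) ≈ 157.07*I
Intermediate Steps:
R(q, r) = q**2
K = 8 (K = (6 - 1*(-2))*1 = (6 + 2)*1 = 8*1 = 8)
M(W, V) = 28*V**2
sqrt(-38223 + M(K, -22)) = sqrt(-38223 + 28*(-22)**2) = sqrt(-38223 + 28*484) = sqrt(-38223 + 13552) = sqrt(-24671) = I*sqrt(24671)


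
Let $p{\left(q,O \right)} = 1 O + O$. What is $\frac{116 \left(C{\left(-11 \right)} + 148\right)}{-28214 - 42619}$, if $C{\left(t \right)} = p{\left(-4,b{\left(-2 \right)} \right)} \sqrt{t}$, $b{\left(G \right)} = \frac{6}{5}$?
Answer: $- \frac{17168}{70833} - \frac{464 i \sqrt{11}}{118055} \approx -0.24237 - 0.013036 i$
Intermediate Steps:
$b{\left(G \right)} = \frac{6}{5}$ ($b{\left(G \right)} = 6 \cdot \frac{1}{5} = \frac{6}{5}$)
$p{\left(q,O \right)} = 2 O$ ($p{\left(q,O \right)} = O + O = 2 O$)
$C{\left(t \right)} = \frac{12 \sqrt{t}}{5}$ ($C{\left(t \right)} = 2 \cdot \frac{6}{5} \sqrt{t} = \frac{12 \sqrt{t}}{5}$)
$\frac{116 \left(C{\left(-11 \right)} + 148\right)}{-28214 - 42619} = \frac{116 \left(\frac{12 \sqrt{-11}}{5} + 148\right)}{-28214 - 42619} = \frac{116 \left(\frac{12 i \sqrt{11}}{5} + 148\right)}{-28214 - 42619} = \frac{116 \left(\frac{12 i \sqrt{11}}{5} + 148\right)}{-70833} = 116 \left(148 + \frac{12 i \sqrt{11}}{5}\right) \left(- \frac{1}{70833}\right) = \left(17168 + \frac{1392 i \sqrt{11}}{5}\right) \left(- \frac{1}{70833}\right) = - \frac{17168}{70833} - \frac{464 i \sqrt{11}}{118055}$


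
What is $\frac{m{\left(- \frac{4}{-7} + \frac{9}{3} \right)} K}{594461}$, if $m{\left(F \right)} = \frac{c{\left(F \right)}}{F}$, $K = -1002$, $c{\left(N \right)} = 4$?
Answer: $- \frac{4008}{2123075} \approx -0.0018878$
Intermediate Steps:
$m{\left(F \right)} = \frac{4}{F}$
$\frac{m{\left(- \frac{4}{-7} + \frac{9}{3} \right)} K}{594461} = \frac{\frac{4}{- \frac{4}{-7} + \frac{9}{3}} \left(-1002\right)}{594461} = \frac{4}{\left(-4\right) \left(- \frac{1}{7}\right) + 9 \cdot \frac{1}{3}} \left(-1002\right) \frac{1}{594461} = \frac{4}{\frac{4}{7} + 3} \left(-1002\right) \frac{1}{594461} = \frac{4}{\frac{25}{7}} \left(-1002\right) \frac{1}{594461} = 4 \cdot \frac{7}{25} \left(-1002\right) \frac{1}{594461} = \frac{28}{25} \left(-1002\right) \frac{1}{594461} = \left(- \frac{28056}{25}\right) \frac{1}{594461} = - \frac{4008}{2123075}$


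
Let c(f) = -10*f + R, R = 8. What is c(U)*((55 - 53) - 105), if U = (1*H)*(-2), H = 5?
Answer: -11124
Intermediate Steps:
U = -10 (U = (1*5)*(-2) = 5*(-2) = -10)
c(f) = 8 - 10*f (c(f) = -10*f + 8 = 8 - 10*f)
c(U)*((55 - 53) - 105) = (8 - 10*(-10))*((55 - 53) - 105) = (8 + 100)*(2 - 105) = 108*(-103) = -11124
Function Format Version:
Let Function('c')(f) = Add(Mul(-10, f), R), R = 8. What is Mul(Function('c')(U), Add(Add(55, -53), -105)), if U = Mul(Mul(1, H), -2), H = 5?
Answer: -11124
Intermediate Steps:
U = -10 (U = Mul(Mul(1, 5), -2) = Mul(5, -2) = -10)
Function('c')(f) = Add(8, Mul(-10, f)) (Function('c')(f) = Add(Mul(-10, f), 8) = Add(8, Mul(-10, f)))
Mul(Function('c')(U), Add(Add(55, -53), -105)) = Mul(Add(8, Mul(-10, -10)), Add(Add(55, -53), -105)) = Mul(Add(8, 100), Add(2, -105)) = Mul(108, -103) = -11124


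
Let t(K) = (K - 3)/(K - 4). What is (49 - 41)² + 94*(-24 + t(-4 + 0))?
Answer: -8439/4 ≈ -2109.8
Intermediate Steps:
t(K) = (-3 + K)/(-4 + K)
(49 - 41)² + 94*(-24 + t(-4 + 0)) = (49 - 41)² + 94*(-24 + (-3 + (-4 + 0))/(-4 + (-4 + 0))) = 8² + 94*(-24 + (-3 - 4)/(-4 - 4)) = 64 + 94*(-24 - 7/(-8)) = 64 + 94*(-24 - ⅛*(-7)) = 64 + 94*(-24 + 7/8) = 64 + 94*(-185/8) = 64 - 8695/4 = -8439/4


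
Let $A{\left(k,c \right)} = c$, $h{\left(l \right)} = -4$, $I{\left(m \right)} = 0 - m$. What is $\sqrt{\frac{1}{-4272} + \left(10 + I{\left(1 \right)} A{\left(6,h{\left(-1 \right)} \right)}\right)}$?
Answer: $\frac{\sqrt{15968469}}{1068} \approx 3.7416$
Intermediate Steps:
$I{\left(m \right)} = - m$
$\sqrt{\frac{1}{-4272} + \left(10 + I{\left(1 \right)} A{\left(6,h{\left(-1 \right)} \right)}\right)} = \sqrt{\frac{1}{-4272} + \left(10 + \left(-1\right) 1 \left(-4\right)\right)} = \sqrt{- \frac{1}{4272} + \left(10 - -4\right)} = \sqrt{- \frac{1}{4272} + \left(10 + 4\right)} = \sqrt{- \frac{1}{4272} + 14} = \sqrt{\frac{59807}{4272}} = \frac{\sqrt{15968469}}{1068}$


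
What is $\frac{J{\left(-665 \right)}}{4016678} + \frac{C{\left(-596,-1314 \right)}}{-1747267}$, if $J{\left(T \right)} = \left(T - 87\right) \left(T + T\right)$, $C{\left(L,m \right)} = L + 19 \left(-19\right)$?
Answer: $\frac{875695261783}{3509104459513} \approx 0.24955$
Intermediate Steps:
$C{\left(L,m \right)} = -361 + L$ ($C{\left(L,m \right)} = L - 361 = -361 + L$)
$J{\left(T \right)} = 2 T \left(-87 + T\right)$ ($J{\left(T \right)} = \left(-87 + T\right) 2 T = 2 T \left(-87 + T\right)$)
$\frac{J{\left(-665 \right)}}{4016678} + \frac{C{\left(-596,-1314 \right)}}{-1747267} = \frac{2 \left(-665\right) \left(-87 - 665\right)}{4016678} + \frac{-361 - 596}{-1747267} = 2 \left(-665\right) \left(-752\right) \frac{1}{4016678} - - \frac{957}{1747267} = 1000160 \cdot \frac{1}{4016678} + \frac{957}{1747267} = \frac{500080}{2008339} + \frac{957}{1747267} = \frac{875695261783}{3509104459513}$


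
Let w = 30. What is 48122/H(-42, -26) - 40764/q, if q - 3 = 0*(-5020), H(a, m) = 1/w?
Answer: 1430072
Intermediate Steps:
H(a, m) = 1/30
q = 3 (q = 3 + 0*(-5020) = 3 + 0 = 3)
48122/H(-42, -26) - 40764/q = 48122/(1/30) - 40764/3 = 48122*30 - 40764*1/3 = 1443660 - 13588 = 1430072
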